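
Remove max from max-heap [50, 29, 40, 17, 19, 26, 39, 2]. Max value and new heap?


Max = 50
Replace root with last, heapify down
Resulting heap: [40, 29, 39, 17, 19, 26, 2]


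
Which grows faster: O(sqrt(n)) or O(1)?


constant grows slower than sublinear
O(1) is asymptotically smaller; O(sqrt(n)) grows faster


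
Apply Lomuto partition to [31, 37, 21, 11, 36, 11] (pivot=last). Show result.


Elements <= 11 go left of pivot.
Result: [11, 11, 21, 31, 36, 37], pivot at index 1


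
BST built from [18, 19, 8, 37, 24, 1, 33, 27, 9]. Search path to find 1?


BST root = 18
Search for 1: compare at each node
Path: [18, 8, 1]


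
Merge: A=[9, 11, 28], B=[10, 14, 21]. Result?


Compare heads, take smaller each step.
Merged: [9, 10, 11, 14, 21, 28]


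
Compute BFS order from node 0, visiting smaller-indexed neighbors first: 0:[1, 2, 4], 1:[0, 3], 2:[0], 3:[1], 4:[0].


BFS queue: start with [0]
Visit order: [0, 1, 2, 4, 3]


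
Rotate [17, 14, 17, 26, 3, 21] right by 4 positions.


Right rotate by 4: [17, 26, 3, 21, 17, 14]


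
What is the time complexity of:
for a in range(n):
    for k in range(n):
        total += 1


Per nesting level: O(n) * O(n) = O(n^2)
Complexity: O(n^2)


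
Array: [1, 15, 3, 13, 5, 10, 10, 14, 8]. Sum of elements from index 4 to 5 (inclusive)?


Prefix sums: [0, 1, 16, 19, 32, 37, 47, 57, 71, 79]
Sum[4..5] = prefix[6] - prefix[4] = 47 - 32 = 15


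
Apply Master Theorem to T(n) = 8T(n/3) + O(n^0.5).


a=8, b=3, c=0.5. log_3(8)=1.893 > c=0.5. Case 1: O(n^log_b(a)) = O(n^1.893)
Complexity: O(n^1.893)


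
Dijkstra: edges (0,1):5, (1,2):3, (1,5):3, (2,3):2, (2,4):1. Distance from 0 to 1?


Dijkstra from 0:
Distances: {0: 0, 1: 5, 2: 8, 3: 10, 4: 9, 5: 8}
Shortest distance to 1 = 5, path = [0, 1]


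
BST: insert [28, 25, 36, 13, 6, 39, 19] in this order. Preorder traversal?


Root = 28; build tree by BST insertion.
Preorder traversal: [28, 25, 13, 6, 19, 36, 39]


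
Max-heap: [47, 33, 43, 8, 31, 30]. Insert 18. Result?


Append 18: [47, 33, 43, 8, 31, 30, 18]
Bubble up: no swaps needed
Result: [47, 33, 43, 8, 31, 30, 18]


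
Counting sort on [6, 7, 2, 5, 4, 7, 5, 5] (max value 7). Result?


Count array: [0, 0, 1, 0, 1, 3, 1, 2]
Reconstruct: [2, 4, 5, 5, 5, 6, 7, 7]


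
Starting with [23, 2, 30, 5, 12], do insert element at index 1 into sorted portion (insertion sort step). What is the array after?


After one pass: [2, 23, 30, 5, 12]


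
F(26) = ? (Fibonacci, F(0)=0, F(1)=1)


F(n)=F(n-1)+F(n-2)
...F(24)=46368, F(25)=75025, F(26)=121393


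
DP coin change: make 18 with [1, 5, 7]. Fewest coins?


dp[0]=0; dp[i]=1+min(dp[i-c] for c in coins)
...dp[13]=3, dp[14]=2, dp[15]=3, dp[16]=4, dp[17]=3, dp[18]=4
Minimum coins for 18 = 4


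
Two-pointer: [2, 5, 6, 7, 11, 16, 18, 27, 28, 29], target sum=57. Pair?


Two pointers: lo=0, hi=9
Found pair: (28, 29) summing to 57


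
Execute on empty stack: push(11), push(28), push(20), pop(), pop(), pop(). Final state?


push(11) -> [11]
push(28) -> [11, 28]
push(20) -> [11, 28, 20]
pop() returns 20 -> [11, 28]
pop() returns 28 -> [11]
pop() returns 11 -> []
Final stack (bottom to top): []


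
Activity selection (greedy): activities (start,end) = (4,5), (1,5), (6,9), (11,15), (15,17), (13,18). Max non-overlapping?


Greedy: pick earliest-ending, then skip overlaps.
Selected (4 activities): [(4, 5), (6, 9), (11, 15), (15, 17)]


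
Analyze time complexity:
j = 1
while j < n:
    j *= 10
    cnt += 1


Per nesting level: O(log n) = O(log n)
Complexity: O(log n)


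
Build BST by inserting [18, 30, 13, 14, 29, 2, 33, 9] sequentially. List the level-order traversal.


Root = 18; build tree by BST insertion.
Level-Order traversal: [18, 13, 30, 2, 14, 29, 33, 9]


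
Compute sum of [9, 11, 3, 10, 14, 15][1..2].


Prefix sums: [0, 9, 20, 23, 33, 47, 62]
Sum[1..2] = prefix[3] - prefix[1] = 23 - 9 = 14


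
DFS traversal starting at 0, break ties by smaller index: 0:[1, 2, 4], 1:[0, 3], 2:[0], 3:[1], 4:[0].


DFS stack-based: start with [0]
Visit order: [0, 1, 3, 2, 4]


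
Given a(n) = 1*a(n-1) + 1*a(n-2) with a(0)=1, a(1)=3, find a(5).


Build bottom-up:
...a(3)=7, a(4)=11, a(5)=1*11+1*7=18


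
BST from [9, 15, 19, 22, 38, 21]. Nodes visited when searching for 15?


BST root = 9
Search for 15: compare at each node
Path: [9, 15]


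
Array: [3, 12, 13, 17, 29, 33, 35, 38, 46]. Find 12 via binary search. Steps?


Search for 12:
[0,8] mid=4 arr[4]=29
[0,3] mid=1 arr[1]=12
Total: 2 comparisons


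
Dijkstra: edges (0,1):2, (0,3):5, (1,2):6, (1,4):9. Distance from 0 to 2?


Dijkstra from 0:
Distances: {0: 0, 1: 2, 2: 8, 3: 5, 4: 11}
Shortest distance to 2 = 8, path = [0, 1, 2]


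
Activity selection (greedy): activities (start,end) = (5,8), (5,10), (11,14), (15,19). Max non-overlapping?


Greedy: pick earliest-ending, then skip overlaps.
Selected (3 activities): [(5, 8), (11, 14), (15, 19)]


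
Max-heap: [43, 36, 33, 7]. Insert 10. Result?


Append 10: [43, 36, 33, 7, 10]
Bubble up: no swaps needed
Result: [43, 36, 33, 7, 10]


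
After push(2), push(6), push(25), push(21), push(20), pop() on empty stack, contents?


push(2) -> [2]
push(6) -> [2, 6]
push(25) -> [2, 6, 25]
push(21) -> [2, 6, 25, 21]
push(20) -> [2, 6, 25, 21, 20]
pop() returns 20 -> [2, 6, 25, 21]
Final stack (bottom to top): [2, 6, 25, 21]


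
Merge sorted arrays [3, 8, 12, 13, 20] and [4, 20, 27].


Compare heads, take smaller each step.
Merged: [3, 4, 8, 12, 13, 20, 20, 27]


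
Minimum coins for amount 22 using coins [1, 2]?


dp[0]=0; dp[i]=1+min(dp[i-c] for c in coins)
...dp[17]=9, dp[18]=9, dp[19]=10, dp[20]=10, dp[21]=11, dp[22]=11
Minimum coins for 22 = 11


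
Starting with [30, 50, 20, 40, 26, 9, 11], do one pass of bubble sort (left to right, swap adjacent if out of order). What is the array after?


After one pass: [30, 20, 40, 26, 9, 11, 50]


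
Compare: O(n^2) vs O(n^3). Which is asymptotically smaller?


quadratic grows slower than cubic
O(n^2) is asymptotically smaller; O(n^3) grows faster


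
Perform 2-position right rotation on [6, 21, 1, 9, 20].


Right rotate by 2: [9, 20, 6, 21, 1]


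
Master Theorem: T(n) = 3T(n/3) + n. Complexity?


a=3, b=3, c=1. log_3(3)=1 = c=1. Case 2: O(n^c log n) = O(n log n)
Complexity: O(n log n)


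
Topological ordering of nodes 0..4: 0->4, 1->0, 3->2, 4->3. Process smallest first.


Kahn's algorithm, process smallest node first
Order: [1, 0, 4, 3, 2]


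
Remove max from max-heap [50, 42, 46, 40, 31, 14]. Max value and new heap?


Max = 50
Replace root with last, heapify down
Resulting heap: [46, 42, 14, 40, 31]


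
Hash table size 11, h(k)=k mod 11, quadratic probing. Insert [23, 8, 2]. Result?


Insertions: 23->slot 1; 8->slot 8; 2->slot 2
Table: [None, 23, 2, None, None, None, None, None, 8, None, None]


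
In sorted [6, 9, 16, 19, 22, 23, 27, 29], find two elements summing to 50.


Two pointers: lo=0, hi=7
Found pair: (23, 27) summing to 50


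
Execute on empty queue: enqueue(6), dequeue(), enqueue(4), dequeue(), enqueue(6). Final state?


enqueue(6) -> [6]
dequeue() returns 6 -> []
enqueue(4) -> [4]
dequeue() returns 4 -> []
enqueue(6) -> [6]
Final queue (front to back): [6]


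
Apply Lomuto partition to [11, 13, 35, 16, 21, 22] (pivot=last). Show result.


Elements <= 22 go left of pivot.
Result: [11, 13, 16, 21, 22, 35], pivot at index 4


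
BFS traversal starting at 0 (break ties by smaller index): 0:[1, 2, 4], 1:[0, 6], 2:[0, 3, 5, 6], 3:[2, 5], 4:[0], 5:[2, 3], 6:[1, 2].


BFS queue: start with [0]
Visit order: [0, 1, 2, 4, 6, 3, 5]


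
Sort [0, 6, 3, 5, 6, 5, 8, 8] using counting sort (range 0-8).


Count array: [1, 0, 0, 1, 0, 2, 2, 0, 2]
Reconstruct: [0, 3, 5, 5, 6, 6, 8, 8]


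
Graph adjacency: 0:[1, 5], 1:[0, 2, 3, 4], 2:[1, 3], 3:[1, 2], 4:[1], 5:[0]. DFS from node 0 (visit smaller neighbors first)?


DFS stack-based: start with [0]
Visit order: [0, 1, 2, 3, 4, 5]


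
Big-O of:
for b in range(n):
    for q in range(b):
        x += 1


Per nesting level: O(n) * O(n) [triangular over b] = O(n^2)
Complexity: O(n^2)


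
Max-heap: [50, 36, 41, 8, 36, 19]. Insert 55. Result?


Append 55: [50, 36, 41, 8, 36, 19, 55]
Bubble up: swap idx 6(55) with idx 2(41); swap idx 2(55) with idx 0(50)
Result: [55, 36, 50, 8, 36, 19, 41]


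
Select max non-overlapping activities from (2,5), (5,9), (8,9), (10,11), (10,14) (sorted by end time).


Greedy: pick earliest-ending, then skip overlaps.
Selected (3 activities): [(2, 5), (5, 9), (10, 11)]


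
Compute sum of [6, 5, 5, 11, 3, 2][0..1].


Prefix sums: [0, 6, 11, 16, 27, 30, 32]
Sum[0..1] = prefix[2] - prefix[0] = 11 - 0 = 11


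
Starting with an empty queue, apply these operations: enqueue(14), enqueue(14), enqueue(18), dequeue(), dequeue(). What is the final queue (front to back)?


enqueue(14) -> [14]
enqueue(14) -> [14, 14]
enqueue(18) -> [14, 14, 18]
dequeue() returns 14 -> [14, 18]
dequeue() returns 14 -> [18]
Final queue (front to back): [18]


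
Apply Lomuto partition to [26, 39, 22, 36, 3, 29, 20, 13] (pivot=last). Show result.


Elements <= 13 go left of pivot.
Result: [3, 13, 22, 36, 26, 29, 20, 39], pivot at index 1


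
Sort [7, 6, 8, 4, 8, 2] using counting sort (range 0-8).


Count array: [0, 0, 1, 0, 1, 0, 1, 1, 2]
Reconstruct: [2, 4, 6, 7, 8, 8]


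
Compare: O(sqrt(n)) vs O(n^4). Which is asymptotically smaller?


sublinear grows slower than quartic
O(sqrt(n)) is asymptotically smaller; O(n^4) grows faster


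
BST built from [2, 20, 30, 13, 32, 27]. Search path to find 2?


BST root = 2
Search for 2: compare at each node
Path: [2]


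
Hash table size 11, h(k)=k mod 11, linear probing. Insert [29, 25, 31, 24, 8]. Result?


Insertions: 29->slot 7; 25->slot 3; 31->slot 9; 24->slot 2; 8->slot 8
Table: [None, None, 24, 25, None, None, None, 29, 8, 31, None]


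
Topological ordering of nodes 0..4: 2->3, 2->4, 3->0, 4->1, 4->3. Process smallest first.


Kahn's algorithm, process smallest node first
Order: [2, 4, 1, 3, 0]


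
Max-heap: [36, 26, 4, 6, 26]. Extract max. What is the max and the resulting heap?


Max = 36
Replace root with last, heapify down
Resulting heap: [26, 26, 4, 6]


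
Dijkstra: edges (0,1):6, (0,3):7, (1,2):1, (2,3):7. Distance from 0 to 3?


Dijkstra from 0:
Distances: {0: 0, 1: 6, 2: 7, 3: 7}
Shortest distance to 3 = 7, path = [0, 3]


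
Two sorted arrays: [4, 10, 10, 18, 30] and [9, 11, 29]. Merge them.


Compare heads, take smaller each step.
Merged: [4, 9, 10, 10, 11, 18, 29, 30]


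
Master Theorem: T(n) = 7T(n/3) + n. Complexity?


a=7, b=3, c=1. log_3(7)=1.771 > c=1. Case 1: O(n^log_b(a)) = O(n^1.771)
Complexity: O(n^1.771)


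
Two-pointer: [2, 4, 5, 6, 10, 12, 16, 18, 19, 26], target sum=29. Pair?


Two pointers: lo=0, hi=9
Found pair: (10, 19) summing to 29


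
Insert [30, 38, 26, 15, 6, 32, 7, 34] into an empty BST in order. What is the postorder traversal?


Root = 30; build tree by BST insertion.
Postorder traversal: [7, 6, 15, 26, 34, 32, 38, 30]


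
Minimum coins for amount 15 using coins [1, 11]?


dp[0]=0; dp[i]=1+min(dp[i-c] for c in coins)
...dp[10]=10, dp[11]=1, dp[12]=2, dp[13]=3, dp[14]=4, dp[15]=5
Minimum coins for 15 = 5


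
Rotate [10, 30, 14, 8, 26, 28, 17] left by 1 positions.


Left rotate by 1: [30, 14, 8, 26, 28, 17, 10]


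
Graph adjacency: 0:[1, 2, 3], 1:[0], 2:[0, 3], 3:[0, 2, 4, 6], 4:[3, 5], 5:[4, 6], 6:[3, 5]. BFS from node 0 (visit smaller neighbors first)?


BFS queue: start with [0]
Visit order: [0, 1, 2, 3, 4, 6, 5]


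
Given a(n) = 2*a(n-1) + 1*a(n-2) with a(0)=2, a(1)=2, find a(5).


Build bottom-up:
...a(3)=14, a(4)=34, a(5)=2*34+1*14=82


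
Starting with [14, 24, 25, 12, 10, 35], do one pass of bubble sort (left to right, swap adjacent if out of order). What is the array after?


After one pass: [14, 24, 12, 10, 25, 35]


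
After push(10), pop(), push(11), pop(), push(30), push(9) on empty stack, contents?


push(10) -> [10]
pop() returns 10 -> []
push(11) -> [11]
pop() returns 11 -> []
push(30) -> [30]
push(9) -> [30, 9]
Final stack (bottom to top): [30, 9]


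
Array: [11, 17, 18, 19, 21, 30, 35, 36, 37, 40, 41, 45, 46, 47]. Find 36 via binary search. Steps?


Search for 36:
[0,13] mid=6 arr[6]=35
[7,13] mid=10 arr[10]=41
[7,9] mid=8 arr[8]=37
[7,7] mid=7 arr[7]=36
Total: 4 comparisons


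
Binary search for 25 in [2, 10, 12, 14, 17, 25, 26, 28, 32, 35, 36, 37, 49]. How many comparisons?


Search for 25:
[0,12] mid=6 arr[6]=26
[0,5] mid=2 arr[2]=12
[3,5] mid=4 arr[4]=17
[5,5] mid=5 arr[5]=25
Total: 4 comparisons


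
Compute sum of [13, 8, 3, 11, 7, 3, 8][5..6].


Prefix sums: [0, 13, 21, 24, 35, 42, 45, 53]
Sum[5..6] = prefix[7] - prefix[5] = 53 - 42 = 11


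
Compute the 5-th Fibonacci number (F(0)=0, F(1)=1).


F(n)=F(n-1)+F(n-2)
...F(3)=2, F(4)=3, F(5)=5


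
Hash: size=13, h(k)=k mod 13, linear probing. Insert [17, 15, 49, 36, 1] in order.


Insertions: 17->slot 4; 15->slot 2; 49->slot 10; 36->slot 11; 1->slot 1
Table: [None, 1, 15, None, 17, None, None, None, None, None, 49, 36, None]


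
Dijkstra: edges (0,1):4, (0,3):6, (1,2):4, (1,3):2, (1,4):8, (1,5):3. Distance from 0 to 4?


Dijkstra from 0:
Distances: {0: 0, 1: 4, 2: 8, 3: 6, 4: 12, 5: 7}
Shortest distance to 4 = 12, path = [0, 1, 4]


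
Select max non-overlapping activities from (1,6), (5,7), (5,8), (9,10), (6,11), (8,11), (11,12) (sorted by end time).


Greedy: pick earliest-ending, then skip overlaps.
Selected (3 activities): [(1, 6), (9, 10), (11, 12)]


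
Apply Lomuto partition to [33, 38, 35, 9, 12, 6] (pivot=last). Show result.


Elements <= 6 go left of pivot.
Result: [6, 38, 35, 9, 12, 33], pivot at index 0


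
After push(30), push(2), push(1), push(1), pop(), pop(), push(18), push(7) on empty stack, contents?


push(30) -> [30]
push(2) -> [30, 2]
push(1) -> [30, 2, 1]
push(1) -> [30, 2, 1, 1]
pop() returns 1 -> [30, 2, 1]
pop() returns 1 -> [30, 2]
push(18) -> [30, 2, 18]
push(7) -> [30, 2, 18, 7]
Final stack (bottom to top): [30, 2, 18, 7]


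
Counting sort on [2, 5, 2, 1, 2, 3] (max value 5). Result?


Count array: [0, 1, 3, 1, 0, 1]
Reconstruct: [1, 2, 2, 2, 3, 5]


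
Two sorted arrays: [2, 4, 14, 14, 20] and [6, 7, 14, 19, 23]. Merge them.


Compare heads, take smaller each step.
Merged: [2, 4, 6, 7, 14, 14, 14, 19, 20, 23]


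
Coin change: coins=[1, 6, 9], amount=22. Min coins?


dp[0]=0; dp[i]=1+min(dp[i-c] for c in coins)
...dp[17]=4, dp[18]=2, dp[19]=3, dp[20]=4, dp[21]=3, dp[22]=4
Minimum coins for 22 = 4


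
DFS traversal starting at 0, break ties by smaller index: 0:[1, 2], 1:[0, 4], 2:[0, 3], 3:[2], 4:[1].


DFS stack-based: start with [0]
Visit order: [0, 1, 4, 2, 3]


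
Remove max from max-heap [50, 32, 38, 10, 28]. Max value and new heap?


Max = 50
Replace root with last, heapify down
Resulting heap: [38, 32, 28, 10]


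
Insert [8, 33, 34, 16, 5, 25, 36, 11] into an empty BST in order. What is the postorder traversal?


Root = 8; build tree by BST insertion.
Postorder traversal: [5, 11, 25, 16, 36, 34, 33, 8]


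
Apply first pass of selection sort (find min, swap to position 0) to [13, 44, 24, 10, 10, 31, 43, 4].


After one pass: [4, 44, 24, 10, 10, 31, 43, 13]


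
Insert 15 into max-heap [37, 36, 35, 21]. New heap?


Append 15: [37, 36, 35, 21, 15]
Bubble up: no swaps needed
Result: [37, 36, 35, 21, 15]


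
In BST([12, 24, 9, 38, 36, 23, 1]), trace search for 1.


BST root = 12
Search for 1: compare at each node
Path: [12, 9, 1]


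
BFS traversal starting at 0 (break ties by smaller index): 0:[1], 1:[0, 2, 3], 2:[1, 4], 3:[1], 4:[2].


BFS queue: start with [0]
Visit order: [0, 1, 2, 3, 4]


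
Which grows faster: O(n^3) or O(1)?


constant grows slower than cubic
O(1) is asymptotically smaller; O(n^3) grows faster


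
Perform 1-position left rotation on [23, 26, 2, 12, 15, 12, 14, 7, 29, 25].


Left rotate by 1: [26, 2, 12, 15, 12, 14, 7, 29, 25, 23]


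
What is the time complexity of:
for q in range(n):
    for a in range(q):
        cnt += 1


Per nesting level: O(n) * O(n) [triangular over q] = O(n^2)
Complexity: O(n^2)


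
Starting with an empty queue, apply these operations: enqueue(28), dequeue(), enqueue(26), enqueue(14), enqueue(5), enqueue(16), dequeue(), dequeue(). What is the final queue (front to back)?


enqueue(28) -> [28]
dequeue() returns 28 -> []
enqueue(26) -> [26]
enqueue(14) -> [26, 14]
enqueue(5) -> [26, 14, 5]
enqueue(16) -> [26, 14, 5, 16]
dequeue() returns 26 -> [14, 5, 16]
dequeue() returns 14 -> [5, 16]
Final queue (front to back): [5, 16]


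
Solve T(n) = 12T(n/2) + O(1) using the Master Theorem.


a=12, b=2, c=0. log_2(12)=3.585 > c=0. Case 1: O(n^log_b(a)) = O(n^3.585)
Complexity: O(n^3.585)


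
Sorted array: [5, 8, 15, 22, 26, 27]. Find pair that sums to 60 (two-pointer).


Two pointers: lo=0, hi=5
No pair sums to 60


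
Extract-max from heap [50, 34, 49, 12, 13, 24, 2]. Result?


Max = 50
Replace root with last, heapify down
Resulting heap: [49, 34, 24, 12, 13, 2]


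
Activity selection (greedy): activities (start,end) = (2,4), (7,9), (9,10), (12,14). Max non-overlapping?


Greedy: pick earliest-ending, then skip overlaps.
Selected (4 activities): [(2, 4), (7, 9), (9, 10), (12, 14)]


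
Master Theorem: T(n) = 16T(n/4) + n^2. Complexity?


a=16, b=4, c=2. log_4(16)=2 = c=2. Case 2: O(n^c log n) = O(n^2 log n)
Complexity: O(n^2 log n)


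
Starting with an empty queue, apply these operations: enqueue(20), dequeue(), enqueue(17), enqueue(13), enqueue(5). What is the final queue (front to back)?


enqueue(20) -> [20]
dequeue() returns 20 -> []
enqueue(17) -> [17]
enqueue(13) -> [17, 13]
enqueue(5) -> [17, 13, 5]
Final queue (front to back): [17, 13, 5]


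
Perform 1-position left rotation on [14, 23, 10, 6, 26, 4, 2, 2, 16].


Left rotate by 1: [23, 10, 6, 26, 4, 2, 2, 16, 14]


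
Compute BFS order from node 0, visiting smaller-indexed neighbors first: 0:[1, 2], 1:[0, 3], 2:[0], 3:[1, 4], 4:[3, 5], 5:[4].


BFS queue: start with [0]
Visit order: [0, 1, 2, 3, 4, 5]


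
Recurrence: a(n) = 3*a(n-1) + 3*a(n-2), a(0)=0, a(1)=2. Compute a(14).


Build bottom-up:
...a(12)=3849120, a(13)=14593122, a(14)=3*14593122+3*3849120=55326726


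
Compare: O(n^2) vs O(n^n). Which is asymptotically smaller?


quadratic grows slower than n^n
O(n^2) is asymptotically smaller; O(n^n) grows faster


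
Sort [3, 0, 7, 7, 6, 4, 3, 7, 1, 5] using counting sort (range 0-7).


Count array: [1, 1, 0, 2, 1, 1, 1, 3]
Reconstruct: [0, 1, 3, 3, 4, 5, 6, 7, 7, 7]


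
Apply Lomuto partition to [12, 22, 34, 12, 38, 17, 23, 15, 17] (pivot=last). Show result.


Elements <= 17 go left of pivot.
Result: [12, 12, 17, 15, 17, 34, 23, 22, 38], pivot at index 4


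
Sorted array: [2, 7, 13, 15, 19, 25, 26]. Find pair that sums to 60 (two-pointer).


Two pointers: lo=0, hi=6
No pair sums to 60


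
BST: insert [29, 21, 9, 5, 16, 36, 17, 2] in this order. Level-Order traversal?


Root = 29; build tree by BST insertion.
Level-Order traversal: [29, 21, 36, 9, 5, 16, 2, 17]


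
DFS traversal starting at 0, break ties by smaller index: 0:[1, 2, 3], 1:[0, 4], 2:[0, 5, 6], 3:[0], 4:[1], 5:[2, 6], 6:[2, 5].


DFS stack-based: start with [0]
Visit order: [0, 1, 4, 2, 5, 6, 3]


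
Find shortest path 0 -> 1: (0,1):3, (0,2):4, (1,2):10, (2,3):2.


Dijkstra from 0:
Distances: {0: 0, 1: 3, 2: 4, 3: 6}
Shortest distance to 1 = 3, path = [0, 1]


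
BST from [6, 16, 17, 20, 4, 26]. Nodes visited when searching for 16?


BST root = 6
Search for 16: compare at each node
Path: [6, 16]


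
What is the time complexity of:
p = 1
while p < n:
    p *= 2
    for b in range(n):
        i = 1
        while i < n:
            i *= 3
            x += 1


Per nesting level: O(log n) * O(n) * O(log n) = O(n (log n)^2)
Complexity: O(n (log n)^2)


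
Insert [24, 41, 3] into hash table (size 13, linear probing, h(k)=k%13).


Insertions: 24->slot 11; 41->slot 2; 3->slot 3
Table: [None, None, 41, 3, None, None, None, None, None, None, None, 24, None]


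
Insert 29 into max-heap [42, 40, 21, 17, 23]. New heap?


Append 29: [42, 40, 21, 17, 23, 29]
Bubble up: swap idx 5(29) with idx 2(21)
Result: [42, 40, 29, 17, 23, 21]


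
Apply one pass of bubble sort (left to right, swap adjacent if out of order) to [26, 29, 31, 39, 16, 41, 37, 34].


After one pass: [26, 29, 31, 16, 39, 37, 34, 41]


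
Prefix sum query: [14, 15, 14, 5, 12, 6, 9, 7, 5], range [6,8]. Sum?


Prefix sums: [0, 14, 29, 43, 48, 60, 66, 75, 82, 87]
Sum[6..8] = prefix[9] - prefix[6] = 87 - 66 = 21


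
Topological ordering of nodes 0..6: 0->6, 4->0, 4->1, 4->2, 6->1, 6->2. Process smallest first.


Kahn's algorithm, process smallest node first
Order: [3, 4, 0, 5, 6, 1, 2]


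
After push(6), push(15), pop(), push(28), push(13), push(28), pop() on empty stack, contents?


push(6) -> [6]
push(15) -> [6, 15]
pop() returns 15 -> [6]
push(28) -> [6, 28]
push(13) -> [6, 28, 13]
push(28) -> [6, 28, 13, 28]
pop() returns 28 -> [6, 28, 13]
Final stack (bottom to top): [6, 28, 13]


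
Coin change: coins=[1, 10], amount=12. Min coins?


dp[0]=0; dp[i]=1+min(dp[i-c] for c in coins)
...dp[7]=7, dp[8]=8, dp[9]=9, dp[10]=1, dp[11]=2, dp[12]=3
Minimum coins for 12 = 3


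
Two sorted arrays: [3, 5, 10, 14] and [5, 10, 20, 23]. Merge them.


Compare heads, take smaller each step.
Merged: [3, 5, 5, 10, 10, 14, 20, 23]


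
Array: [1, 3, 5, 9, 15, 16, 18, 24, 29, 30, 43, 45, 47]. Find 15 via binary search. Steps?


Search for 15:
[0,12] mid=6 arr[6]=18
[0,5] mid=2 arr[2]=5
[3,5] mid=4 arr[4]=15
Total: 3 comparisons


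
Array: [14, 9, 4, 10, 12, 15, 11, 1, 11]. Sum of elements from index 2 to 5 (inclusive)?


Prefix sums: [0, 14, 23, 27, 37, 49, 64, 75, 76, 87]
Sum[2..5] = prefix[6] - prefix[2] = 64 - 23 = 41


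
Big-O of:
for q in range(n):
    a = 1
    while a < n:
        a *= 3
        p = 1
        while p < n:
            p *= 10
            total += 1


Per nesting level: O(n) * O(log n) * O(log n) = O(n (log n)^2)
Complexity: O(n (log n)^2)


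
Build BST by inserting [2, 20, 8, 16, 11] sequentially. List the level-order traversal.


Root = 2; build tree by BST insertion.
Level-Order traversal: [2, 20, 8, 16, 11]


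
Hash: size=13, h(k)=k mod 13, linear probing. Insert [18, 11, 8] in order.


Insertions: 18->slot 5; 11->slot 11; 8->slot 8
Table: [None, None, None, None, None, 18, None, None, 8, None, None, 11, None]


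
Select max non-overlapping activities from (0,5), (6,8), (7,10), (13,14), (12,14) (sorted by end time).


Greedy: pick earliest-ending, then skip overlaps.
Selected (3 activities): [(0, 5), (6, 8), (13, 14)]


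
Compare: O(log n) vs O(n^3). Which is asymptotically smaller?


logarithmic grows slower than cubic
O(log n) is asymptotically smaller; O(n^3) grows faster


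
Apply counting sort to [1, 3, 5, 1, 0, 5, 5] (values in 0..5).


Count array: [1, 2, 0, 1, 0, 3]
Reconstruct: [0, 1, 1, 3, 5, 5, 5]


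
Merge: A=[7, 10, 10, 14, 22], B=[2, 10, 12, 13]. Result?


Compare heads, take smaller each step.
Merged: [2, 7, 10, 10, 10, 12, 13, 14, 22]


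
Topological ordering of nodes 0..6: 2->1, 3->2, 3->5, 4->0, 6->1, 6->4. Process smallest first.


Kahn's algorithm, process smallest node first
Order: [3, 2, 5, 6, 1, 4, 0]


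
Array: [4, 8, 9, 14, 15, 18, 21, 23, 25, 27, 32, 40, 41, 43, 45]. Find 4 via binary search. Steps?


Search for 4:
[0,14] mid=7 arr[7]=23
[0,6] mid=3 arr[3]=14
[0,2] mid=1 arr[1]=8
[0,0] mid=0 arr[0]=4
Total: 4 comparisons


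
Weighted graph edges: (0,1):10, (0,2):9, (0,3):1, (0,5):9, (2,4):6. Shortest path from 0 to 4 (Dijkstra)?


Dijkstra from 0:
Distances: {0: 0, 1: 10, 2: 9, 3: 1, 4: 15, 5: 9}
Shortest distance to 4 = 15, path = [0, 2, 4]


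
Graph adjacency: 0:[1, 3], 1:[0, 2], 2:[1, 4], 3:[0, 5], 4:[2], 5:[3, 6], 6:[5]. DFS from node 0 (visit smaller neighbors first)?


DFS stack-based: start with [0]
Visit order: [0, 1, 2, 4, 3, 5, 6]


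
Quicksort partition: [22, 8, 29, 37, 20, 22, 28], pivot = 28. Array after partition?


Elements <= 28 go left of pivot.
Result: [22, 8, 20, 22, 28, 37, 29], pivot at index 4


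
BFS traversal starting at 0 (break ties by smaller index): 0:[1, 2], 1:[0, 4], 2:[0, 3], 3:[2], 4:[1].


BFS queue: start with [0]
Visit order: [0, 1, 2, 4, 3]


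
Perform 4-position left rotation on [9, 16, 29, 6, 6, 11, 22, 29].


Left rotate by 4: [6, 11, 22, 29, 9, 16, 29, 6]


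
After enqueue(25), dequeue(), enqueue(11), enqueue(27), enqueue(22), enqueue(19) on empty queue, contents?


enqueue(25) -> [25]
dequeue() returns 25 -> []
enqueue(11) -> [11]
enqueue(27) -> [11, 27]
enqueue(22) -> [11, 27, 22]
enqueue(19) -> [11, 27, 22, 19]
Final queue (front to back): [11, 27, 22, 19]


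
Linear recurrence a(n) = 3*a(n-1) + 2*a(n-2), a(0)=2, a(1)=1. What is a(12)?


Build bottom-up:
...a(10)=169099, a(11)=602255, a(12)=3*602255+2*169099=2144963


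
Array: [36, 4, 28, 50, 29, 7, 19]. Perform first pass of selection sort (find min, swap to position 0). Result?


After one pass: [4, 36, 28, 50, 29, 7, 19]


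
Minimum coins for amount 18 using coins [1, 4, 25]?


dp[0]=0; dp[i]=1+min(dp[i-c] for c in coins)
...dp[13]=4, dp[14]=5, dp[15]=6, dp[16]=4, dp[17]=5, dp[18]=6
Minimum coins for 18 = 6


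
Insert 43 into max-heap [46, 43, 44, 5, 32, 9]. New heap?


Append 43: [46, 43, 44, 5, 32, 9, 43]
Bubble up: no swaps needed
Result: [46, 43, 44, 5, 32, 9, 43]


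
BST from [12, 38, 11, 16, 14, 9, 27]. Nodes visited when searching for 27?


BST root = 12
Search for 27: compare at each node
Path: [12, 38, 16, 27]


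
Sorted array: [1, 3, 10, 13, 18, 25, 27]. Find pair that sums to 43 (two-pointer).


Two pointers: lo=0, hi=6
Found pair: (18, 25) summing to 43


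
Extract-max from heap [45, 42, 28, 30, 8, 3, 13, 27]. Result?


Max = 45
Replace root with last, heapify down
Resulting heap: [42, 30, 28, 27, 8, 3, 13]


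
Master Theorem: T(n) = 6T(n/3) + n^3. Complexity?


a=6, b=3, c=3. log_3(6)=1.631 < c=3. Case 3: O(n^c) = O(n^3)
Complexity: O(n^3)


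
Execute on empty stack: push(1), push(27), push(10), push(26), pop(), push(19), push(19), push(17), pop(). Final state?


push(1) -> [1]
push(27) -> [1, 27]
push(10) -> [1, 27, 10]
push(26) -> [1, 27, 10, 26]
pop() returns 26 -> [1, 27, 10]
push(19) -> [1, 27, 10, 19]
push(19) -> [1, 27, 10, 19, 19]
push(17) -> [1, 27, 10, 19, 19, 17]
pop() returns 17 -> [1, 27, 10, 19, 19]
Final stack (bottom to top): [1, 27, 10, 19, 19]


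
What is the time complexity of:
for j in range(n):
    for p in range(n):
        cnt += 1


Per nesting level: O(n) * O(n) = O(n^2)
Complexity: O(n^2)


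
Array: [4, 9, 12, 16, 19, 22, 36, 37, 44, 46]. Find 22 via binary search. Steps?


Search for 22:
[0,9] mid=4 arr[4]=19
[5,9] mid=7 arr[7]=37
[5,6] mid=5 arr[5]=22
Total: 3 comparisons


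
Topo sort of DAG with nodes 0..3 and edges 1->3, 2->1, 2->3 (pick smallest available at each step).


Kahn's algorithm, process smallest node first
Order: [0, 2, 1, 3]


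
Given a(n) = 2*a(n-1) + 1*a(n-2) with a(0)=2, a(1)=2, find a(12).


Build bottom-up:
...a(10)=6726, a(11)=16238, a(12)=2*16238+1*6726=39202


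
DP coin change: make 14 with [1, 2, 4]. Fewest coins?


dp[0]=0; dp[i]=1+min(dp[i-c] for c in coins)
...dp[9]=3, dp[10]=3, dp[11]=4, dp[12]=3, dp[13]=4, dp[14]=4
Minimum coins for 14 = 4


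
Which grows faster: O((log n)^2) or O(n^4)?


polylogarithmic grows slower than quartic
O((log n)^2) is asymptotically smaller; O(n^4) grows faster


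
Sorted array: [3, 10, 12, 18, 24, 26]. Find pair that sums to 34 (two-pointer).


Two pointers: lo=0, hi=5
Found pair: (10, 24) summing to 34


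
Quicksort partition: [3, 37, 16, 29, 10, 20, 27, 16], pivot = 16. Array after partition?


Elements <= 16 go left of pivot.
Result: [3, 16, 10, 16, 37, 20, 27, 29], pivot at index 3


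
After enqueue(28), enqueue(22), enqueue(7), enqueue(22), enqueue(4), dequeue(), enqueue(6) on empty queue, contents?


enqueue(28) -> [28]
enqueue(22) -> [28, 22]
enqueue(7) -> [28, 22, 7]
enqueue(22) -> [28, 22, 7, 22]
enqueue(4) -> [28, 22, 7, 22, 4]
dequeue() returns 28 -> [22, 7, 22, 4]
enqueue(6) -> [22, 7, 22, 4, 6]
Final queue (front to back): [22, 7, 22, 4, 6]


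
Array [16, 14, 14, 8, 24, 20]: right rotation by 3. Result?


Right rotate by 3: [8, 24, 20, 16, 14, 14]


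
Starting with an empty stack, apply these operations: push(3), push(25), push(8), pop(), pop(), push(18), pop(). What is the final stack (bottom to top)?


push(3) -> [3]
push(25) -> [3, 25]
push(8) -> [3, 25, 8]
pop() returns 8 -> [3, 25]
pop() returns 25 -> [3]
push(18) -> [3, 18]
pop() returns 18 -> [3]
Final stack (bottom to top): [3]


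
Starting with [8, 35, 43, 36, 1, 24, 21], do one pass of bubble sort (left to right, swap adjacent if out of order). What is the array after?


After one pass: [8, 35, 36, 1, 24, 21, 43]


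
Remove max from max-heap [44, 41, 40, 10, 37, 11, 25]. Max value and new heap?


Max = 44
Replace root with last, heapify down
Resulting heap: [41, 37, 40, 10, 25, 11]


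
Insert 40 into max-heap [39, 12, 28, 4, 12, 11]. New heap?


Append 40: [39, 12, 28, 4, 12, 11, 40]
Bubble up: swap idx 6(40) with idx 2(28); swap idx 2(40) with idx 0(39)
Result: [40, 12, 39, 4, 12, 11, 28]


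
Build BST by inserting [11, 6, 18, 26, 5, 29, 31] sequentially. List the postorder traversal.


Root = 11; build tree by BST insertion.
Postorder traversal: [5, 6, 31, 29, 26, 18, 11]


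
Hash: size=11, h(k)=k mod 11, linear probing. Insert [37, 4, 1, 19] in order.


Insertions: 37->slot 4; 4->slot 5; 1->slot 1; 19->slot 8
Table: [None, 1, None, None, 37, 4, None, None, 19, None, None]


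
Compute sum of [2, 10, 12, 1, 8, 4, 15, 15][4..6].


Prefix sums: [0, 2, 12, 24, 25, 33, 37, 52, 67]
Sum[4..6] = prefix[7] - prefix[4] = 52 - 25 = 27


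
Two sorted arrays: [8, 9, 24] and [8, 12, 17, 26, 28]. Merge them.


Compare heads, take smaller each step.
Merged: [8, 8, 9, 12, 17, 24, 26, 28]


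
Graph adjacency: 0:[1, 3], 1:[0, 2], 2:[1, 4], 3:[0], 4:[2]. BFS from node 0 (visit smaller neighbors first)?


BFS queue: start with [0]
Visit order: [0, 1, 3, 2, 4]


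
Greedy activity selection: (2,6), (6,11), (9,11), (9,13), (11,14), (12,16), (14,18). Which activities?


Greedy: pick earliest-ending, then skip overlaps.
Selected (4 activities): [(2, 6), (6, 11), (11, 14), (14, 18)]


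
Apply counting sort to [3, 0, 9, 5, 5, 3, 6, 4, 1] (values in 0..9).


Count array: [1, 1, 0, 2, 1, 2, 1, 0, 0, 1]
Reconstruct: [0, 1, 3, 3, 4, 5, 5, 6, 9]


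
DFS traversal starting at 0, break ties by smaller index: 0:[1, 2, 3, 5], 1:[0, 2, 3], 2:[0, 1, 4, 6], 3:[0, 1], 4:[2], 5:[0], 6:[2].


DFS stack-based: start with [0]
Visit order: [0, 1, 2, 4, 6, 3, 5]


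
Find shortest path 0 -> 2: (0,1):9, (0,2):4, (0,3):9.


Dijkstra from 0:
Distances: {0: 0, 1: 9, 2: 4, 3: 9}
Shortest distance to 2 = 4, path = [0, 2]


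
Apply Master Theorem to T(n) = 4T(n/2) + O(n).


a=4, b=2, c=1. log_2(4)=2 > c=1. Case 1: O(n^log_b(a)) = O(n^2)
Complexity: O(n^2)


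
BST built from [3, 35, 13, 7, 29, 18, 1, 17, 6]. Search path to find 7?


BST root = 3
Search for 7: compare at each node
Path: [3, 35, 13, 7]


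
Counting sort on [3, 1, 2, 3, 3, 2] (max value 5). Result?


Count array: [0, 1, 2, 3, 0, 0]
Reconstruct: [1, 2, 2, 3, 3, 3]


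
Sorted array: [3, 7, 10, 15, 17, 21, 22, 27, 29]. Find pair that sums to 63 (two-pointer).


Two pointers: lo=0, hi=8
No pair sums to 63


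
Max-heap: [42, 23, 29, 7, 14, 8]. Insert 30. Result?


Append 30: [42, 23, 29, 7, 14, 8, 30]
Bubble up: swap idx 6(30) with idx 2(29)
Result: [42, 23, 30, 7, 14, 8, 29]


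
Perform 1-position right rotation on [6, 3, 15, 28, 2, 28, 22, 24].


Right rotate by 1: [24, 6, 3, 15, 28, 2, 28, 22]


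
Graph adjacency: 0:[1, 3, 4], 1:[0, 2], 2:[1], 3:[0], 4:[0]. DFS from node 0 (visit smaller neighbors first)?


DFS stack-based: start with [0]
Visit order: [0, 1, 2, 3, 4]


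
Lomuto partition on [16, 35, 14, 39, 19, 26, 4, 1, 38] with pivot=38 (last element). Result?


Elements <= 38 go left of pivot.
Result: [16, 35, 14, 19, 26, 4, 1, 38, 39], pivot at index 7


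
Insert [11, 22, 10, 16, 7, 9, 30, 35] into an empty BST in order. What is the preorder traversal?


Root = 11; build tree by BST insertion.
Preorder traversal: [11, 10, 7, 9, 22, 16, 30, 35]


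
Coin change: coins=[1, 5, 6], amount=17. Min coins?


dp[0]=0; dp[i]=1+min(dp[i-c] for c in coins)
...dp[12]=2, dp[13]=3, dp[14]=4, dp[15]=3, dp[16]=3, dp[17]=3
Minimum coins for 17 = 3


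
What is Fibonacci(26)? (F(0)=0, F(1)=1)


F(n)=F(n-1)+F(n-2)
...F(24)=46368, F(25)=75025, F(26)=121393


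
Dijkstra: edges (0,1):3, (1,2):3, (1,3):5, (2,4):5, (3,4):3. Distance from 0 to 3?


Dijkstra from 0:
Distances: {0: 0, 1: 3, 2: 6, 3: 8, 4: 11}
Shortest distance to 3 = 8, path = [0, 1, 3]


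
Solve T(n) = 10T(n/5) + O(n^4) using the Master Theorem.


a=10, b=5, c=4. log_5(10)=1.431 < c=4. Case 3: O(n^c) = O(n^4)
Complexity: O(n^4)


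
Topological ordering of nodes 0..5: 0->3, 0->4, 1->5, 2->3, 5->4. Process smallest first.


Kahn's algorithm, process smallest node first
Order: [0, 1, 2, 3, 5, 4]


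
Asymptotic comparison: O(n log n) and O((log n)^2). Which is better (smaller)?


polylogarithmic grows slower than linearithmic
O((log n)^2) is asymptotically smaller; O(n log n) grows faster


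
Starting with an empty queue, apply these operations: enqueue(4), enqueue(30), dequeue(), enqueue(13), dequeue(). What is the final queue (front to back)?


enqueue(4) -> [4]
enqueue(30) -> [4, 30]
dequeue() returns 4 -> [30]
enqueue(13) -> [30, 13]
dequeue() returns 30 -> [13]
Final queue (front to back): [13]


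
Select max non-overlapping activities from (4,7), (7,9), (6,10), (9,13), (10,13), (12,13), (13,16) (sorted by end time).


Greedy: pick earliest-ending, then skip overlaps.
Selected (4 activities): [(4, 7), (7, 9), (9, 13), (13, 16)]


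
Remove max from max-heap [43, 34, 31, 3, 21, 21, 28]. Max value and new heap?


Max = 43
Replace root with last, heapify down
Resulting heap: [34, 28, 31, 3, 21, 21]


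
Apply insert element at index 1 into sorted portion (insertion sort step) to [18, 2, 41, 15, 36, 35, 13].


After one pass: [2, 18, 41, 15, 36, 35, 13]


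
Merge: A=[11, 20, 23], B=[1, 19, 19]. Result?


Compare heads, take smaller each step.
Merged: [1, 11, 19, 19, 20, 23]


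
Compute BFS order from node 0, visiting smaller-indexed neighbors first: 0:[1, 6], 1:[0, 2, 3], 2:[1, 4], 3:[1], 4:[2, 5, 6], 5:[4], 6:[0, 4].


BFS queue: start with [0]
Visit order: [0, 1, 6, 2, 3, 4, 5]


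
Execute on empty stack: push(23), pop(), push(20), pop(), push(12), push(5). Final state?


push(23) -> [23]
pop() returns 23 -> []
push(20) -> [20]
pop() returns 20 -> []
push(12) -> [12]
push(5) -> [12, 5]
Final stack (bottom to top): [12, 5]


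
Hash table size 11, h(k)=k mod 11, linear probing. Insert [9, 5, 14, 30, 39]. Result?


Insertions: 9->slot 9; 5->slot 5; 14->slot 3; 30->slot 8; 39->slot 6
Table: [None, None, None, 14, None, 5, 39, None, 30, 9, None]


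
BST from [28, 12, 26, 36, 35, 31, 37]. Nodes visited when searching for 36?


BST root = 28
Search for 36: compare at each node
Path: [28, 36]


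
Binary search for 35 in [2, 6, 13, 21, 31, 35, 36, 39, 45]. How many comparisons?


Search for 35:
[0,8] mid=4 arr[4]=31
[5,8] mid=6 arr[6]=36
[5,5] mid=5 arr[5]=35
Total: 3 comparisons


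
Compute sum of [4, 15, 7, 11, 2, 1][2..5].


Prefix sums: [0, 4, 19, 26, 37, 39, 40]
Sum[2..5] = prefix[6] - prefix[2] = 40 - 19 = 21


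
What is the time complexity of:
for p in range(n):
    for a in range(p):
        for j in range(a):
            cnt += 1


Per nesting level: O(n) * O(n) [triangular over p] * O(n) [triangular over a] = O(n^3)
Complexity: O(n^3)


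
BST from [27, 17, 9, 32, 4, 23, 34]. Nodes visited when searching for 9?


BST root = 27
Search for 9: compare at each node
Path: [27, 17, 9]


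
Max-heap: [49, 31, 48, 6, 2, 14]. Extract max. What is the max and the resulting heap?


Max = 49
Replace root with last, heapify down
Resulting heap: [48, 31, 14, 6, 2]


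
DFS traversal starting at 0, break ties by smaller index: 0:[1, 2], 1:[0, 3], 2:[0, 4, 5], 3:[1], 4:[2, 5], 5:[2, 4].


DFS stack-based: start with [0]
Visit order: [0, 1, 3, 2, 4, 5]


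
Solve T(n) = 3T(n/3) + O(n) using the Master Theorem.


a=3, b=3, c=1. log_3(3)=1 = c=1. Case 2: O(n^c log n) = O(n log n)
Complexity: O(n log n)


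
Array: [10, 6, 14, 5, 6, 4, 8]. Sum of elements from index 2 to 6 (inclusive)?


Prefix sums: [0, 10, 16, 30, 35, 41, 45, 53]
Sum[2..6] = prefix[7] - prefix[2] = 53 - 16 = 37


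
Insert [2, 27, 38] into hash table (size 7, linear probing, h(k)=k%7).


Insertions: 2->slot 2; 27->slot 6; 38->slot 3
Table: [None, None, 2, 38, None, None, 27]


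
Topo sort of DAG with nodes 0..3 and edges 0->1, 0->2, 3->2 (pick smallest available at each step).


Kahn's algorithm, process smallest node first
Order: [0, 1, 3, 2]


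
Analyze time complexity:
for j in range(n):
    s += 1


Per nesting level: O(n) = O(n)
Complexity: O(n)


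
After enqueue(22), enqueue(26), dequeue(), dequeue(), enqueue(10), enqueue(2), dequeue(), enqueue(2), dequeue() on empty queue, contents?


enqueue(22) -> [22]
enqueue(26) -> [22, 26]
dequeue() returns 22 -> [26]
dequeue() returns 26 -> []
enqueue(10) -> [10]
enqueue(2) -> [10, 2]
dequeue() returns 10 -> [2]
enqueue(2) -> [2, 2]
dequeue() returns 2 -> [2]
Final queue (front to back): [2]


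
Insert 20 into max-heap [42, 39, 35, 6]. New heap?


Append 20: [42, 39, 35, 6, 20]
Bubble up: no swaps needed
Result: [42, 39, 35, 6, 20]


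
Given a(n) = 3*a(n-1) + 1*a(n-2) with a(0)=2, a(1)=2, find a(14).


Build bottom-up:
...a(12)=1217522, a(13)=4021202, a(14)=3*4021202+1*1217522=13281128


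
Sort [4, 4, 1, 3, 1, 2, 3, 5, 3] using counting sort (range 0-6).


Count array: [0, 2, 1, 3, 2, 1, 0]
Reconstruct: [1, 1, 2, 3, 3, 3, 4, 4, 5]


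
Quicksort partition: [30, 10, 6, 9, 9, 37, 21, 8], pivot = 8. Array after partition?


Elements <= 8 go left of pivot.
Result: [6, 8, 30, 9, 9, 37, 21, 10], pivot at index 1


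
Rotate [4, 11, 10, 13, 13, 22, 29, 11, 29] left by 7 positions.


Left rotate by 7: [11, 29, 4, 11, 10, 13, 13, 22, 29]


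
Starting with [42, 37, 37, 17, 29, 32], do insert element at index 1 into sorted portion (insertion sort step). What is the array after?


After one pass: [37, 42, 37, 17, 29, 32]


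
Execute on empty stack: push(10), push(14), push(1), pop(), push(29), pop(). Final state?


push(10) -> [10]
push(14) -> [10, 14]
push(1) -> [10, 14, 1]
pop() returns 1 -> [10, 14]
push(29) -> [10, 14, 29]
pop() returns 29 -> [10, 14]
Final stack (bottom to top): [10, 14]


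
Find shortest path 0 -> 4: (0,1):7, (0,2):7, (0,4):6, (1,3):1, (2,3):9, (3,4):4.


Dijkstra from 0:
Distances: {0: 0, 1: 7, 2: 7, 3: 8, 4: 6}
Shortest distance to 4 = 6, path = [0, 4]
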